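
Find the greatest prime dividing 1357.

59

1357 = 23 · 59
59 is prime.
So 1357 = 23 · 59; the largest prime factor is 59.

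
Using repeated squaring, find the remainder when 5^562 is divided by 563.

1

5^1 ≡ 5 (mod 563)
5^2 ≡ 5^2 = 25 ≡ 25 (mod 563)
5^4 ≡ 25^2 = 625 ≡ 62 (mod 563)
5^8 ≡ 62^2 = 3844 ≡ 466 (mod 563)
5^16 ≡ 466^2 = 217156 ≡ 401 (mod 563)
5^32 ≡ 401^2 = 160801 ≡ 346 (mod 563)
5^64 ≡ 346^2 = 119716 ≡ 360 (mod 563)
5^128 ≡ 360^2 = 129600 ≡ 110 (mod 563)
5^256 ≡ 110^2 = 12100 ≡ 277 (mod 563)
5^512 ≡ 277^2 = 76729 ≡ 161 (mod 563)
562 = 512 + 32 + 16 + 2 in binary powers of 2.
So 5^562 ≡ 161 · 346 · 401 · 25 ≡ 1 (mod 563).
Since the result is 1, base 5 gives no evidence that 563 is composite.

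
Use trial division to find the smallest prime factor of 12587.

41

12587 is odd.
Digit sum 23, not divisible by 3.
Ends in 7: not divisible by 5.
7: 12587 = 7·1798 + 1
11: 12587 = 11·1144 + 3
13: 12587 = 13·968 + 3
17: 12587 = 17·740 + 7
19: 12587 = 19·662 + 9
23: 12587 = 23·547 + 6
29: 12587 = 29·434 + 1
31: 12587 = 31·406 + 1
37: 12587 = 37·340 + 7
41: 12587 = 41·307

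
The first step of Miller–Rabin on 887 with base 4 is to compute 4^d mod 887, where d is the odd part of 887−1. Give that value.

1

887 − 1 = 886 = 2^1 · 443, so d = 443.
4^1 ≡ 4 (mod 887)
4^2 ≡ 4^2 = 16 ≡ 16 (mod 887)
4^4 ≡ 16^2 = 256 ≡ 256 (mod 887)
4^8 ≡ 256^2 = 65536 ≡ 785 (mod 887)
4^16 ≡ 785^2 = 616225 ≡ 647 (mod 887)
4^32 ≡ 647^2 = 418609 ≡ 832 (mod 887)
4^64 ≡ 832^2 = 692224 ≡ 364 (mod 887)
4^128 ≡ 364^2 = 132496 ≡ 333 (mod 887)
4^256 ≡ 333^2 = 110889 ≡ 14 (mod 887)
443 = 256 + 128 + 32 + 16 + 8 + 2 + 1 in binary powers of 2.
So 4^443 ≡ 14 · 333 · 832 · 647 · 785 · 16 · 4 ≡ 1 (mod 887).
Since 4^d ≡ 1 (mod 887), base 4 does not prove 887 composite.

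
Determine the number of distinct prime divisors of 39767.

39767 = 7 · 5681
5681 = 13 · 437
437 = 19 · 23
39767 = 7 · 13 · 19 · 23, which has 4 distinct prime factors.

4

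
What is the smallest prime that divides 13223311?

83

13223311 is odd.
Digit sum 16, not divisible by 3.
Ends in 1: not divisible by 5.
7: 13223311 = 7·1889044 + 3
11: 13223311 = 11·1202119 + 2
13: 13223311 = 13·1017177 + 10
17: 13223311 = 17·777841 + 14
19: 13223311 = 19·695963 + 14
23: 13223311 = 23·574926 + 13
29: 13223311 = 29·455976 + 7
31: 13223311 = 31·426558 + 13
37: 13223311 = 37·357386 + 29
41: 13223311 = 41·322519 + 32
43: 13223311 = 43·307518 + 37
47: 13223311 = 47·281347 + 2
53: 13223311 = 53·249496 + 23
59: 13223311 = 59·224123 + 54
61: 13223311 = 61·216775 + 36
67: 13223311 = 67·197362 + 57
71: 13223311 = 71·186243 + 58
73: 13223311 = 73·181141 + 18
79: 13223311 = 79·167383 + 54
83: 13223311 = 83·159317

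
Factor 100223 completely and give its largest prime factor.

61

100223 = 31 · 3233
3233 = 53 · 61
61 is prime.
So 100223 = 31 · 53 · 61; the largest prime factor is 61.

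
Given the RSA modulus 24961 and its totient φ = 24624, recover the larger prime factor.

φ(n) = (p−1)(q−1) = n − (p+q) + 1, so p + q = 24961 − 24624 + 1 = 338.
p and q are the roots of t² − 338t + 24961 = 0.
Discriminant: 338² − 4·24961 = 114244 − 99844 = 14400; √14400 = 120.
q = (338 − 120)/2 = 109, p = (338 + 120)/2 = 229.
Check: 109 · 229 = 24961.

229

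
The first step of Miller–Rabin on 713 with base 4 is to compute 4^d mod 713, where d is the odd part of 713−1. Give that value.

349

713 − 1 = 712 = 2^3 · 89, so d = 89.
4^1 ≡ 4 (mod 713)
4^2 ≡ 4^2 = 16 ≡ 16 (mod 713)
4^4 ≡ 16^2 = 256 ≡ 256 (mod 713)
4^8 ≡ 256^2 = 65536 ≡ 653 (mod 713)
4^16 ≡ 653^2 = 426409 ≡ 35 (mod 713)
4^32 ≡ 35^2 = 1225 ≡ 512 (mod 713)
4^64 ≡ 512^2 = 262144 ≡ 473 (mod 713)
89 = 64 + 16 + 8 + 1 in binary powers of 2.
So 4^89 ≡ 473 · 35 · 653 · 4 ≡ 349 (mod 713).
Squaring chain: 349 → 591 → 624; never reaches −1, so base 4 is a Miller–Rabin witness that 713 is composite.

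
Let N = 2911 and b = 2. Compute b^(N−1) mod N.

2^1 ≡ 2 (mod 2911)
2^2 ≡ 2^2 = 4 ≡ 4 (mod 2911)
2^4 ≡ 4^2 = 16 ≡ 16 (mod 2911)
2^8 ≡ 16^2 = 256 ≡ 256 (mod 2911)
2^16 ≡ 256^2 = 65536 ≡ 1494 (mod 2911)
2^32 ≡ 1494^2 = 2232036 ≡ 2210 (mod 2911)
2^64 ≡ 2210^2 = 4884100 ≡ 2353 (mod 2911)
2^128 ≡ 2353^2 = 5536609 ≡ 2798 (mod 2911)
2^256 ≡ 2798^2 = 7828804 ≡ 1125 (mod 2911)
2^512 ≡ 1125^2 = 1265625 ≡ 2251 (mod 2911)
2^1024 ≡ 2251^2 = 5067001 ≡ 1861 (mod 2911)
2^2048 ≡ 1861^2 = 3463321 ≡ 2142 (mod 2911)
2910 = 2048 + 512 + 256 + 64 + 16 + 8 + 4 + 2 in binary powers of 2.
So 2^2910 ≡ 2142 · 2251 · 1125 · 2353 · 1494 · 256 · 16 · 4 ≡ 245 (mod 2911).
Since 245 ≠ 1, base 2 is a Fermat witness: 2911 is composite.

245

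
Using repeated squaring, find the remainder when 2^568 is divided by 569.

1

2^1 ≡ 2 (mod 569)
2^2 ≡ 2^2 = 4 ≡ 4 (mod 569)
2^4 ≡ 4^2 = 16 ≡ 16 (mod 569)
2^8 ≡ 16^2 = 256 ≡ 256 (mod 569)
2^16 ≡ 256^2 = 65536 ≡ 101 (mod 569)
2^32 ≡ 101^2 = 10201 ≡ 528 (mod 569)
2^64 ≡ 528^2 = 278784 ≡ 543 (mod 569)
2^128 ≡ 543^2 = 294849 ≡ 107 (mod 569)
2^256 ≡ 107^2 = 11449 ≡ 69 (mod 569)
2^512 ≡ 69^2 = 4761 ≡ 209 (mod 569)
568 = 512 + 32 + 16 + 8 in binary powers of 2.
So 2^568 ≡ 209 · 528 · 101 · 256 ≡ 1 (mod 569).
Since the result is 1, base 2 gives no evidence that 569 is composite.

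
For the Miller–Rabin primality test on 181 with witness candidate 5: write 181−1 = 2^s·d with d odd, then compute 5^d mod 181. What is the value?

181 − 1 = 180 = 2^2 · 45, so d = 45.
5^1 ≡ 5 (mod 181)
5^2 ≡ 5^2 = 25 ≡ 25 (mod 181)
5^4 ≡ 25^2 = 625 ≡ 82 (mod 181)
5^8 ≡ 82^2 = 6724 ≡ 27 (mod 181)
5^16 ≡ 27^2 = 729 ≡ 5 (mod 181)
5^32 ≡ 5^2 = 25 ≡ 25 (mod 181)
45 = 32 + 8 + 4 + 1 in binary powers of 2.
So 5^45 ≡ 25 · 27 · 82 · 5 ≡ 1 (mod 181).
Since 5^d ≡ 1 (mod 181), base 5 does not prove 181 composite.

1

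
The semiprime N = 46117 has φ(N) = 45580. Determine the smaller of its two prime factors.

107

φ(n) = (p−1)(q−1) = n − (p+q) + 1, so p + q = 46117 − 45580 + 1 = 538.
p and q are the roots of t² − 538t + 46117 = 0.
Discriminant: 538² − 4·46117 = 289444 − 184468 = 104976; √104976 = 324.
q = (538 − 324)/2 = 107, p = (538 + 324)/2 = 431.
Check: 107 · 431 = 46117.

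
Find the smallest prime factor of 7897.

53

7897 is odd.
Digit sum 31, not divisible by 3.
Ends in 7: not divisible by 5.
7: 7897 = 7·1128 + 1
11: 7897 = 11·717 + 10
13: 7897 = 13·607 + 6
17: 7897 = 17·464 + 9
19: 7897 = 19·415 + 12
23: 7897 = 23·343 + 8
29: 7897 = 29·272 + 9
31: 7897 = 31·254 + 23
37: 7897 = 37·213 + 16
41: 7897 = 41·192 + 25
43: 7897 = 43·183 + 28
47: 7897 = 47·168 + 1
53: 7897 = 53·149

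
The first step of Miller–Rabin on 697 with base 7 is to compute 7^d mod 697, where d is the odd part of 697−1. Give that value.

697 − 1 = 696 = 2^3 · 87, so d = 87.
7^1 ≡ 7 (mod 697)
7^2 ≡ 7^2 = 49 ≡ 49 (mod 697)
7^4 ≡ 49^2 = 2401 ≡ 310 (mod 697)
7^8 ≡ 310^2 = 96100 ≡ 611 (mod 697)
7^16 ≡ 611^2 = 373321 ≡ 426 (mod 697)
7^32 ≡ 426^2 = 181476 ≡ 256 (mod 697)
7^64 ≡ 256^2 = 65536 ≡ 18 (mod 697)
87 = 64 + 16 + 4 + 2 + 1 in binary powers of 2.
So 7^87 ≡ 18 · 426 · 310 · 49 · 7 ≡ 386 (mod 697).
Squaring chain: 386 → 535 → 455; never reaches −1, so base 7 is a Miller–Rabin witness that 697 is composite.

386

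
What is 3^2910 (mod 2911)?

3^1 ≡ 3 (mod 2911)
3^2 ≡ 3^2 = 9 ≡ 9 (mod 2911)
3^4 ≡ 9^2 = 81 ≡ 81 (mod 2911)
3^8 ≡ 81^2 = 6561 ≡ 739 (mod 2911)
3^16 ≡ 739^2 = 546121 ≡ 1764 (mod 2911)
3^32 ≡ 1764^2 = 3111696 ≡ 2748 (mod 2911)
3^64 ≡ 2748^2 = 7551504 ≡ 370 (mod 2911)
3^128 ≡ 370^2 = 136900 ≡ 83 (mod 2911)
3^256 ≡ 83^2 = 6889 ≡ 1067 (mod 2911)
3^512 ≡ 1067^2 = 1138489 ≡ 288 (mod 2911)
3^1024 ≡ 288^2 = 82944 ≡ 1436 (mod 2911)
3^2048 ≡ 1436^2 = 2062096 ≡ 1108 (mod 2911)
2910 = 2048 + 512 + 256 + 64 + 16 + 8 + 4 + 2 in binary powers of 2.
So 3^2910 ≡ 1108 · 288 · 1067 · 370 · 1764 · 739 · 81 · 9 ≡ 811 (mod 2911).
Since 811 ≠ 1, base 3 is a Fermat witness: 2911 is composite.

811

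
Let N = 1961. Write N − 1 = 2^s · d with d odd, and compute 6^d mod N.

820

1961 − 1 = 1960 = 2^3 · 245, so d = 245.
6^1 ≡ 6 (mod 1961)
6^2 ≡ 6^2 = 36 ≡ 36 (mod 1961)
6^4 ≡ 36^2 = 1296 ≡ 1296 (mod 1961)
6^8 ≡ 1296^2 = 1679616 ≡ 1000 (mod 1961)
6^16 ≡ 1000^2 = 1000000 ≡ 1851 (mod 1961)
6^32 ≡ 1851^2 = 3426201 ≡ 334 (mod 1961)
6^64 ≡ 334^2 = 111556 ≡ 1740 (mod 1961)
6^128 ≡ 1740^2 = 3027600 ≡ 1777 (mod 1961)
245 = 128 + 64 + 32 + 16 + 4 + 1 in binary powers of 2.
So 6^245 ≡ 1777 · 1740 · 334 · 1851 · 1296 · 6 ≡ 820 (mod 1961).
Squaring chain: 820 → 1738 → 704; never reaches −1, so base 6 is a Miller–Rabin witness that 1961 is composite.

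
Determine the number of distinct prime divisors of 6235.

3

6235 = 5 · 1247
1247 = 29 · 43
6235 = 5 · 29 · 43, which has 3 distinct prime factors.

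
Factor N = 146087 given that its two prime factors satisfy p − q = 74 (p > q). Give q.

347

Since p = q + 74, we have 146087 = q(q + 74), so q² + 74q − 146087 = 0.
Discriminant: 74² + 4·146087 = 5476 + 584348 = 589824; √589824 = 768.
q = (−74 + 768)/2 = 347, and p = q + 74 = 421.
Check: 347 · 421 = 146087.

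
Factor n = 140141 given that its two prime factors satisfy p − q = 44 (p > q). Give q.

Since p = q + 44, we have 140141 = q(q + 44), so q² + 44q − 140141 = 0.
Discriminant: 44² + 4·140141 = 1936 + 560564 = 562500; √562500 = 750.
q = (−44 + 750)/2 = 353, and p = q + 44 = 397.
Check: 353 · 397 = 140141.

353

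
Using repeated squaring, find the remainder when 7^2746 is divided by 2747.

7^1 ≡ 7 (mod 2747)
7^2 ≡ 7^2 = 49 ≡ 49 (mod 2747)
7^4 ≡ 49^2 = 2401 ≡ 2401 (mod 2747)
7^8 ≡ 2401^2 = 5764801 ≡ 1595 (mod 2747)
7^16 ≡ 1595^2 = 2544025 ≡ 303 (mod 2747)
7^32 ≡ 303^2 = 91809 ≡ 1158 (mod 2747)
7^64 ≡ 1158^2 = 1340964 ≡ 428 (mod 2747)
7^128 ≡ 428^2 = 183184 ≡ 1882 (mod 2747)
7^256 ≡ 1882^2 = 3541924 ≡ 1041 (mod 2747)
7^512 ≡ 1041^2 = 1083681 ≡ 1363 (mod 2747)
7^1024 ≡ 1363^2 = 1857769 ≡ 797 (mod 2747)
7^2048 ≡ 797^2 = 635209 ≡ 652 (mod 2747)
2746 = 2048 + 512 + 128 + 32 + 16 + 8 + 2 in binary powers of 2.
So 7^2746 ≡ 652 · 1363 · 1882 · 1158 · 303 · 1595 · 49 ≡ 21 (mod 2747).
Since 21 ≠ 1, base 7 is a Fermat witness: 2747 is composite.

21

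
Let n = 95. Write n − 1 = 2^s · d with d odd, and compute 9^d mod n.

24

95 − 1 = 94 = 2^1 · 47, so d = 47.
9^1 ≡ 9 (mod 95)
9^2 ≡ 9^2 = 81 ≡ 81 (mod 95)
9^4 ≡ 81^2 = 6561 ≡ 6 (mod 95)
9^8 ≡ 6^2 = 36 ≡ 36 (mod 95)
9^16 ≡ 36^2 = 1296 ≡ 61 (mod 95)
9^32 ≡ 61^2 = 3721 ≡ 16 (mod 95)
47 = 32 + 8 + 4 + 2 + 1 in binary powers of 2.
So 9^47 ≡ 16 · 36 · 6 · 81 · 9 ≡ 24 (mod 95).
Squaring chain: 24; never reaches −1, so base 9 is a Miller–Rabin witness that 95 is composite.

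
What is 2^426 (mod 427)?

2^1 ≡ 2 (mod 427)
2^2 ≡ 2^2 = 4 ≡ 4 (mod 427)
2^4 ≡ 4^2 = 16 ≡ 16 (mod 427)
2^8 ≡ 16^2 = 256 ≡ 256 (mod 427)
2^16 ≡ 256^2 = 65536 ≡ 205 (mod 427)
2^32 ≡ 205^2 = 42025 ≡ 179 (mod 427)
2^64 ≡ 179^2 = 32041 ≡ 16 (mod 427)
2^128 ≡ 16^2 = 256 ≡ 256 (mod 427)
2^256 ≡ 256^2 = 65536 ≡ 205 (mod 427)
426 = 256 + 128 + 32 + 8 + 2 in binary powers of 2.
So 2^426 ≡ 205 · 256 · 179 · 256 · 4 ≡ 64 (mod 427).
Since 64 ≠ 1, base 2 is a Fermat witness: 427 is composite.

64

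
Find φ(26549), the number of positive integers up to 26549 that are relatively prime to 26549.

26220

Factor: 26549 = 139 · 191.
φ(26549) = (139−1) · (191−1) = 138 · 190 = 26220.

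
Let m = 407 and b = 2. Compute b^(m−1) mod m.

2^1 ≡ 2 (mod 407)
2^2 ≡ 2^2 = 4 ≡ 4 (mod 407)
2^4 ≡ 4^2 = 16 ≡ 16 (mod 407)
2^8 ≡ 16^2 = 256 ≡ 256 (mod 407)
2^16 ≡ 256^2 = 65536 ≡ 9 (mod 407)
2^32 ≡ 9^2 = 81 ≡ 81 (mod 407)
2^64 ≡ 81^2 = 6561 ≡ 49 (mod 407)
2^128 ≡ 49^2 = 2401 ≡ 366 (mod 407)
2^256 ≡ 366^2 = 133956 ≡ 53 (mod 407)
406 = 256 + 128 + 16 + 4 + 2 in binary powers of 2.
So 2^406 ≡ 53 · 366 · 9 · 16 · 4 ≡ 284 (mod 407).
Since 284 ≠ 1, base 2 is a Fermat witness: 407 is composite.

284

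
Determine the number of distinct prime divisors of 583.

583 = 11 · 53
583 = 11 · 53, which has 2 distinct prime factors.

2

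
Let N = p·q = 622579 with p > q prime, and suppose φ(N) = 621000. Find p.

829

φ(n) = (p−1)(q−1) = n − (p+q) + 1, so p + q = 622579 − 621000 + 1 = 1580.
p and q are the roots of t² − 1580t + 622579 = 0.
Discriminant: 1580² − 4·622579 = 2496400 − 2490316 = 6084; √6084 = 78.
q = (1580 − 78)/2 = 751, p = (1580 + 78)/2 = 829.
Check: 751 · 829 = 622579.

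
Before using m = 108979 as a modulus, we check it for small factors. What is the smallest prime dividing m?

108979 is odd.
Digit sum 34, not divisible by 3.
Ends in 9: not divisible by 5.
7: 108979 = 7·15568 + 3
11: 108979 = 11·9907 + 2
13: 108979 = 13·8383

13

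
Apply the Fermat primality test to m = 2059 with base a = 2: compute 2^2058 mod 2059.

2^1 ≡ 2 (mod 2059)
2^2 ≡ 2^2 = 4 ≡ 4 (mod 2059)
2^4 ≡ 4^2 = 16 ≡ 16 (mod 2059)
2^8 ≡ 16^2 = 256 ≡ 256 (mod 2059)
2^16 ≡ 256^2 = 65536 ≡ 1707 (mod 2059)
2^32 ≡ 1707^2 = 2913849 ≡ 364 (mod 2059)
2^64 ≡ 364^2 = 132496 ≡ 720 (mod 2059)
2^128 ≡ 720^2 = 518400 ≡ 1591 (mod 2059)
2^256 ≡ 1591^2 = 2531281 ≡ 770 (mod 2059)
2^512 ≡ 770^2 = 592900 ≡ 1967 (mod 2059)
2^1024 ≡ 1967^2 = 3869089 ≡ 228 (mod 2059)
2^2048 ≡ 228^2 = 51984 ≡ 509 (mod 2059)
2058 = 2048 + 8 + 2 in binary powers of 2.
So 2^2058 ≡ 509 · 256 · 4 ≡ 289 (mod 2059).
Since 289 ≠ 1, base 2 is a Fermat witness: 2059 is composite.

289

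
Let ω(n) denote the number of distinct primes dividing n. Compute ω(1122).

1122 = 2 · 561
561 = 3 · 187
187 = 11 · 17
1122 = 2 · 3 · 11 · 17, which has 4 distinct prime factors.

4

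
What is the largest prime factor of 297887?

297887 = 37 · 8051
8051 = 83 · 97
97 is prime.
So 297887 = 37 · 83 · 97; the largest prime factor is 97.

97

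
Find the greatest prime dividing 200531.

200531 = 41 · 4891
4891 = 67 · 73
73 is prime.
So 200531 = 41 · 67 · 73; the largest prime factor is 73.

73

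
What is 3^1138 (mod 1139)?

3^1 ≡ 3 (mod 1139)
3^2 ≡ 3^2 = 9 ≡ 9 (mod 1139)
3^4 ≡ 9^2 = 81 ≡ 81 (mod 1139)
3^8 ≡ 81^2 = 6561 ≡ 866 (mod 1139)
3^16 ≡ 866^2 = 749956 ≡ 494 (mod 1139)
3^32 ≡ 494^2 = 244036 ≡ 290 (mod 1139)
3^64 ≡ 290^2 = 84100 ≡ 953 (mod 1139)
3^128 ≡ 953^2 = 908209 ≡ 426 (mod 1139)
3^256 ≡ 426^2 = 181476 ≡ 375 (mod 1139)
3^512 ≡ 375^2 = 140625 ≡ 528 (mod 1139)
3^1024 ≡ 528^2 = 278784 ≡ 868 (mod 1139)
1138 = 1024 + 64 + 32 + 16 + 2 in binary powers of 2.
So 3^1138 ≡ 868 · 953 · 290 · 494 · 9 ≡ 1097 (mod 1139).
Since 1097 ≠ 1, base 3 is a Fermat witness: 1139 is composite.

1097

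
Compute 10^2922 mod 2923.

10^1 ≡ 10 (mod 2923)
10^2 ≡ 10^2 = 100 ≡ 100 (mod 2923)
10^4 ≡ 100^2 = 10000 ≡ 1231 (mod 2923)
10^8 ≡ 1231^2 = 1515361 ≡ 1247 (mod 2923)
10^16 ≡ 1247^2 = 1555009 ≡ 2896 (mod 2923)
10^32 ≡ 2896^2 = 8386816 ≡ 729 (mod 2923)
10^64 ≡ 729^2 = 531441 ≡ 2378 (mod 2923)
10^128 ≡ 2378^2 = 5654884 ≡ 1802 (mod 2923)
10^256 ≡ 1802^2 = 3247204 ≡ 2674 (mod 2923)
10^512 ≡ 2674^2 = 7150276 ≡ 618 (mod 2923)
10^1024 ≡ 618^2 = 381924 ≡ 1934 (mod 2923)
10^2048 ≡ 1934^2 = 3740356 ≡ 1839 (mod 2923)
2922 = 2048 + 512 + 256 + 64 + 32 + 8 + 2 in binary powers of 2.
So 10^2922 ≡ 1839 · 618 · 2674 · 2378 · 729 · 1247 · 100 ≡ 38 (mod 2923).
Since 38 ≠ 1, base 10 is a Fermat witness: 2923 is composite.

38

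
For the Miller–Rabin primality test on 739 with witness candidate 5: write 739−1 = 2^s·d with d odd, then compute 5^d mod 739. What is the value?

1

739 − 1 = 738 = 2^1 · 369, so d = 369.
5^1 ≡ 5 (mod 739)
5^2 ≡ 5^2 = 25 ≡ 25 (mod 739)
5^4 ≡ 25^2 = 625 ≡ 625 (mod 739)
5^8 ≡ 625^2 = 390625 ≡ 433 (mod 739)
5^16 ≡ 433^2 = 187489 ≡ 522 (mod 739)
5^32 ≡ 522^2 = 272484 ≡ 532 (mod 739)
5^64 ≡ 532^2 = 283024 ≡ 726 (mod 739)
5^128 ≡ 726^2 = 527076 ≡ 169 (mod 739)
5^256 ≡ 169^2 = 28561 ≡ 479 (mod 739)
369 = 256 + 64 + 32 + 16 + 1 in binary powers of 2.
So 5^369 ≡ 479 · 726 · 532 · 522 · 5 ≡ 1 (mod 739).
Since 5^d ≡ 1 (mod 739), base 5 does not prove 739 composite.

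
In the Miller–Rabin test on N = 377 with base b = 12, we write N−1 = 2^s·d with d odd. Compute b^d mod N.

220

377 − 1 = 376 = 2^3 · 47, so d = 47.
12^1 ≡ 12 (mod 377)
12^2 ≡ 12^2 = 144 ≡ 144 (mod 377)
12^4 ≡ 144^2 = 20736 ≡ 1 (mod 377)
12^8 ≡ 1^2 = 1 ≡ 1 (mod 377)
12^16 ≡ 1^2 = 1 ≡ 1 (mod 377)
12^32 ≡ 1^2 = 1 ≡ 1 (mod 377)
47 = 32 + 8 + 4 + 2 + 1 in binary powers of 2.
So 12^47 ≡ 1 · 1 · 1 · 144 · 12 ≡ 220 (mod 377).
Squaring chain: 220 → 144 → 1; never reaches −1, so base 12 is a Miller–Rabin witness that 377 is composite.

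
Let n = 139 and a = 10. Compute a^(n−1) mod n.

10^1 ≡ 10 (mod 139)
10^2 ≡ 10^2 = 100 ≡ 100 (mod 139)
10^4 ≡ 100^2 = 10000 ≡ 131 (mod 139)
10^8 ≡ 131^2 = 17161 ≡ 64 (mod 139)
10^16 ≡ 64^2 = 4096 ≡ 65 (mod 139)
10^32 ≡ 65^2 = 4225 ≡ 55 (mod 139)
10^64 ≡ 55^2 = 3025 ≡ 106 (mod 139)
10^128 ≡ 106^2 = 11236 ≡ 116 (mod 139)
138 = 128 + 8 + 2 in binary powers of 2.
So 10^138 ≡ 116 · 64 · 100 ≡ 1 (mod 139).
Since the result is 1, base 10 gives no evidence that 139 is composite.

1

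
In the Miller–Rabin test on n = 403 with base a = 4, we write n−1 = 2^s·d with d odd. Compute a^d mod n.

376

403 − 1 = 402 = 2^1 · 201, so d = 201.
4^1 ≡ 4 (mod 403)
4^2 ≡ 4^2 = 16 ≡ 16 (mod 403)
4^4 ≡ 16^2 = 256 ≡ 256 (mod 403)
4^8 ≡ 256^2 = 65536 ≡ 250 (mod 403)
4^16 ≡ 250^2 = 62500 ≡ 35 (mod 403)
4^32 ≡ 35^2 = 1225 ≡ 16 (mod 403)
4^64 ≡ 16^2 = 256 ≡ 256 (mod 403)
4^128 ≡ 256^2 = 65536 ≡ 250 (mod 403)
201 = 128 + 64 + 8 + 1 in binary powers of 2.
So 4^201 ≡ 250 · 256 · 250 · 4 ≡ 376 (mod 403).
Squaring chain: 376; never reaches −1, so base 4 is a Miller–Rabin witness that 403 is composite.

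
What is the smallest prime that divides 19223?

19223 is odd.
Digit sum 17, not divisible by 3.
Ends in 3: not divisible by 5.
7: 19223 = 7·2746 + 1
11: 19223 = 11·1747 + 6
13: 19223 = 13·1478 + 9
17: 19223 = 17·1130 + 13
19: 19223 = 19·1011 + 14
23: 19223 = 23·835 + 18
29: 19223 = 29·662 + 25
31: 19223 = 31·620 + 3
37: 19223 = 37·519 + 20
41: 19223 = 41·468 + 35
43: 19223 = 43·447 + 2
47: 19223 = 47·409

47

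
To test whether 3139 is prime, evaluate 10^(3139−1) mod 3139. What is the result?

10^1 ≡ 10 (mod 3139)
10^2 ≡ 10^2 = 100 ≡ 100 (mod 3139)
10^4 ≡ 100^2 = 10000 ≡ 583 (mod 3139)
10^8 ≡ 583^2 = 339889 ≡ 877 (mod 3139)
10^16 ≡ 877^2 = 769129 ≡ 74 (mod 3139)
10^32 ≡ 74^2 = 5476 ≡ 2337 (mod 3139)
10^64 ≡ 2337^2 = 5461569 ≡ 2848 (mod 3139)
10^128 ≡ 2848^2 = 8111104 ≡ 3067 (mod 3139)
10^256 ≡ 3067^2 = 9406489 ≡ 2045 (mod 3139)
10^512 ≡ 2045^2 = 4182025 ≡ 877 (mod 3139)
10^1024 ≡ 877^2 = 769129 ≡ 74 (mod 3139)
10^2048 ≡ 74^2 = 5476 ≡ 2337 (mod 3139)
3138 = 2048 + 1024 + 64 + 2 in binary powers of 2.
So 10^3138 ≡ 2337 · 74 · 2848 · 100 ≡ 2363 (mod 3139).
Since 2363 ≠ 1, base 10 is a Fermat witness: 3139 is composite.

2363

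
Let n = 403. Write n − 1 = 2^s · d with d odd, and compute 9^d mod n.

287

403 − 1 = 402 = 2^1 · 201, so d = 201.
9^1 ≡ 9 (mod 403)
9^2 ≡ 9^2 = 81 ≡ 81 (mod 403)
9^4 ≡ 81^2 = 6561 ≡ 113 (mod 403)
9^8 ≡ 113^2 = 12769 ≡ 276 (mod 403)
9^16 ≡ 276^2 = 76176 ≡ 9 (mod 403)
9^32 ≡ 9^2 = 81 ≡ 81 (mod 403)
9^64 ≡ 81^2 = 6561 ≡ 113 (mod 403)
9^128 ≡ 113^2 = 12769 ≡ 276 (mod 403)
201 = 128 + 64 + 8 + 1 in binary powers of 2.
So 9^201 ≡ 276 · 113 · 276 · 9 ≡ 287 (mod 403).
Squaring chain: 287; never reaches −1, so base 9 is a Miller–Rabin witness that 403 is composite.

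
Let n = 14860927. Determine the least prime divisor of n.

14860927 is odd.
Digit sum 37, not divisible by 3.
Ends in 7: not divisible by 5.
7: 14860927 = 7·2122989 + 4
11: 14860927 = 11·1350993 + 4
13: 14860927 = 13·1143148 + 3
17: 14860927 = 17·874172 + 3
19: 14860927 = 19·782154 + 1
23: 14860927 = 23·646127 + 6
29: 14860927 = 29·512445 + 22
31: 14860927 = 31·479384 + 23
37: 14860927 = 37·401646 + 25
41: 14860927 = 41·362461 + 26
43: 14860927 = 43·345602 + 41
47: 14860927 = 47·316189 + 44
53: 14860927 = 53·280394 + 45
59: 14860927 = 59·251880 + 7
61: 14860927 = 61·243621 + 46
67: 14860927 = 67·221804 + 59
71: 14860927 = 71·209308 + 59
73: 14860927 = 73·203574 + 25
79: 14860927 = 79·188113

79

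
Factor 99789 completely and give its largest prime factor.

37

99789 = 3 · 33263
33263 = 29 · 1147
1147 = 31 · 37
37 is prime.
So 99789 = 3 · 29 · 31 · 37; the largest prime factor is 37.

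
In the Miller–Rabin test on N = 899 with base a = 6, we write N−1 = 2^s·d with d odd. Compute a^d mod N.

899 − 1 = 898 = 2^1 · 449, so d = 449.
6^1 ≡ 6 (mod 899)
6^2 ≡ 6^2 = 36 ≡ 36 (mod 899)
6^4 ≡ 36^2 = 1296 ≡ 397 (mod 899)
6^8 ≡ 397^2 = 157609 ≡ 284 (mod 899)
6^16 ≡ 284^2 = 80656 ≡ 645 (mod 899)
6^32 ≡ 645^2 = 416025 ≡ 687 (mod 899)
6^64 ≡ 687^2 = 471969 ≡ 893 (mod 899)
6^128 ≡ 893^2 = 797449 ≡ 36 (mod 899)
6^256 ≡ 36^2 = 1296 ≡ 397 (mod 899)
449 = 256 + 128 + 64 + 1 in binary powers of 2.
So 6^449 ≡ 397 · 36 · 893 · 6 ≡ 615 (mod 899).
Squaring chain: 615; never reaches −1, so base 6 is a Miller–Rabin witness that 899 is composite.

615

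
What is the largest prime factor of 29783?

79

29783 = 13 · 2291
2291 = 29 · 79
79 is prime.
So 29783 = 13 · 29 · 79; the largest prime factor is 79.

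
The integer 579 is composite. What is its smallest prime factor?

3

579 is odd.
Digit sum 21, divisible by 3.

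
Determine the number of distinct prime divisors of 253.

2

253 = 11 · 23
253 = 11 · 23, which has 2 distinct prime factors.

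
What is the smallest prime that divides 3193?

31

3193 is odd.
Digit sum 16, not divisible by 3.
Ends in 3: not divisible by 5.
7: 3193 = 7·456 + 1
11: 3193 = 11·290 + 3
13: 3193 = 13·245 + 8
17: 3193 = 17·187 + 14
19: 3193 = 19·168 + 1
23: 3193 = 23·138 + 19
29: 3193 = 29·110 + 3
31: 3193 = 31·103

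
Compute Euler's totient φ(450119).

430560

Factor: 450119 = 47 · 61 · 157.
φ(450119) = (47−1) · (61−1) · (157−1) = 46 · 60 · 156 = 430560.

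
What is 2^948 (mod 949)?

300

2^1 ≡ 2 (mod 949)
2^2 ≡ 2^2 = 4 ≡ 4 (mod 949)
2^4 ≡ 4^2 = 16 ≡ 16 (mod 949)
2^8 ≡ 16^2 = 256 ≡ 256 (mod 949)
2^16 ≡ 256^2 = 65536 ≡ 55 (mod 949)
2^32 ≡ 55^2 = 3025 ≡ 178 (mod 949)
2^64 ≡ 178^2 = 31684 ≡ 367 (mod 949)
2^128 ≡ 367^2 = 134689 ≡ 880 (mod 949)
2^256 ≡ 880^2 = 774400 ≡ 16 (mod 949)
2^512 ≡ 16^2 = 256 ≡ 256 (mod 949)
948 = 512 + 256 + 128 + 32 + 16 + 4 in binary powers of 2.
So 2^948 ≡ 256 · 16 · 880 · 178 · 55 · 16 ≡ 300 (mod 949).
Since 300 ≠ 1, base 2 is a Fermat witness: 949 is composite.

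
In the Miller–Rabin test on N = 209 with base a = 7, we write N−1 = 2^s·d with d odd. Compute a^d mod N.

209 − 1 = 208 = 2^4 · 13, so d = 13.
7^1 ≡ 7 (mod 209)
7^2 ≡ 7^2 = 49 ≡ 49 (mod 209)
7^4 ≡ 49^2 = 2401 ≡ 102 (mod 209)
7^8 ≡ 102^2 = 10404 ≡ 163 (mod 209)
13 = 8 + 4 + 1 in binary powers of 2.
So 7^13 ≡ 163 · 102 · 7 ≡ 178 (mod 209).
Squaring chain: 178 → 125 → 159 → 201; never reaches −1, so base 7 is a Miller–Rabin witness that 209 is composite.

178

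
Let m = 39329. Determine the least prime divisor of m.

67

39329 is odd.
Digit sum 26, not divisible by 3.
Ends in 9: not divisible by 5.
7: 39329 = 7·5618 + 3
11: 39329 = 11·3575 + 4
13: 39329 = 13·3025 + 4
17: 39329 = 17·2313 + 8
19: 39329 = 19·2069 + 18
23: 39329 = 23·1709 + 22
29: 39329 = 29·1356 + 5
31: 39329 = 31·1268 + 21
37: 39329 = 37·1062 + 35
41: 39329 = 41·959 + 10
43: 39329 = 43·914 + 27
47: 39329 = 47·836 + 37
53: 39329 = 53·742 + 3
59: 39329 = 59·666 + 35
61: 39329 = 61·644 + 45
67: 39329 = 67·587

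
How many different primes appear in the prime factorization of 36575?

36575 = 5^2 · 1463
1463 = 7 · 209
209 = 11 · 19
36575 = 5^2 · 7 · 11 · 19, which has 4 distinct prime factors.

4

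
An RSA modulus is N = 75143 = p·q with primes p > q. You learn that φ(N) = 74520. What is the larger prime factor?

φ(n) = (p−1)(q−1) = n − (p+q) + 1, so p + q = 75143 − 74520 + 1 = 624.
p and q are the roots of t² − 624t + 75143 = 0.
Discriminant: 624² − 4·75143 = 389376 − 300572 = 88804; √88804 = 298.
q = (624 − 298)/2 = 163, p = (624 + 298)/2 = 461.
Check: 163 · 461 = 75143.

461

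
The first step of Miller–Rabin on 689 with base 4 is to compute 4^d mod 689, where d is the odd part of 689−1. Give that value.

689 − 1 = 688 = 2^4 · 43, so d = 43.
4^1 ≡ 4 (mod 689)
4^2 ≡ 4^2 = 16 ≡ 16 (mod 689)
4^4 ≡ 16^2 = 256 ≡ 256 (mod 689)
4^8 ≡ 256^2 = 65536 ≡ 81 (mod 689)
4^16 ≡ 81^2 = 6561 ≡ 360 (mod 689)
4^32 ≡ 360^2 = 129600 ≡ 68 (mod 689)
43 = 32 + 8 + 2 + 1 in binary powers of 2.
So 4^43 ≡ 68 · 81 · 16 · 4 ≡ 433 (mod 689).
Squaring chain: 433 → 81 → 360 → 68; never reaches −1, so base 4 is a Miller–Rabin witness that 689 is composite.

433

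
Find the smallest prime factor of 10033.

10033 is odd.
Digit sum 7, not divisible by 3.
Ends in 3: not divisible by 5.
7: 10033 = 7·1433 + 2
11: 10033 = 11·912 + 1
13: 10033 = 13·771 + 10
17: 10033 = 17·590 + 3
19: 10033 = 19·528 + 1
23: 10033 = 23·436 + 5
29: 10033 = 29·345 + 28
31: 10033 = 31·323 + 20
37: 10033 = 37·271 + 6
41: 10033 = 41·244 + 29
43: 10033 = 43·233 + 14
47: 10033 = 47·213 + 22
53: 10033 = 53·189 + 16
59: 10033 = 59·170 + 3
61: 10033 = 61·164 + 29
67: 10033 = 67·149 + 50
71: 10033 = 71·141 + 22
73: 10033 = 73·137 + 32
79: 10033 = 79·127

79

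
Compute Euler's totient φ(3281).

Factor: 3281 = 17 · 193.
φ(3281) = (17−1) · (193−1) = 16 · 192 = 3072.

3072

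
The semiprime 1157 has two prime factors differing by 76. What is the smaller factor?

Since p = q + 76, we have 1157 = q(q + 76), so q² + 76q − 1157 = 0.
Discriminant: 76² + 4·1157 = 5776 + 4628 = 10404; √10404 = 102.
q = (−76 + 102)/2 = 13, and p = q + 76 = 89.
Check: 13 · 89 = 1157.

13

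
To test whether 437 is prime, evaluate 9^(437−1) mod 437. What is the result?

234

9^1 ≡ 9 (mod 437)
9^2 ≡ 9^2 = 81 ≡ 81 (mod 437)
9^4 ≡ 81^2 = 6561 ≡ 6 (mod 437)
9^8 ≡ 6^2 = 36 ≡ 36 (mod 437)
9^16 ≡ 36^2 = 1296 ≡ 422 (mod 437)
9^32 ≡ 422^2 = 178084 ≡ 225 (mod 437)
9^64 ≡ 225^2 = 50625 ≡ 370 (mod 437)
9^128 ≡ 370^2 = 136900 ≡ 119 (mod 437)
9^256 ≡ 119^2 = 14161 ≡ 177 (mod 437)
436 = 256 + 128 + 32 + 16 + 4 in binary powers of 2.
So 9^436 ≡ 177 · 119 · 225 · 422 · 6 ≡ 234 (mod 437).
Since 234 ≠ 1, base 9 is a Fermat witness: 437 is composite.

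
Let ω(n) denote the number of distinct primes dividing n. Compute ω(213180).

213180 = 2^2 · 53295
53295 = 3 · 17765
17765 = 5 · 3553
3553 = 11 · 323
323 = 17 · 19
213180 = 2^2 · 3 · 5 · 11 · 17 · 19, which has 6 distinct prime factors.

6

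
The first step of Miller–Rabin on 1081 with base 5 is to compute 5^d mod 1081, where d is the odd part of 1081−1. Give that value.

1081 − 1 = 1080 = 2^3 · 135, so d = 135.
5^1 ≡ 5 (mod 1081)
5^2 ≡ 5^2 = 25 ≡ 25 (mod 1081)
5^4 ≡ 25^2 = 625 ≡ 625 (mod 1081)
5^8 ≡ 625^2 = 390625 ≡ 384 (mod 1081)
5^16 ≡ 384^2 = 147456 ≡ 440 (mod 1081)
5^32 ≡ 440^2 = 193600 ≡ 101 (mod 1081)
5^64 ≡ 101^2 = 10201 ≡ 472 (mod 1081)
5^128 ≡ 472^2 = 222784 ≡ 98 (mod 1081)
135 = 128 + 4 + 2 + 1 in binary powers of 2.
So 5^135 ≡ 98 · 625 · 25 · 5 ≡ 608 (mod 1081).
Squaring chain: 608 → 1043 → 363; never reaches −1, so base 5 is a Miller–Rabin witness that 1081 is composite.

608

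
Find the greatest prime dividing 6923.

43

6923 = 7 · 989
989 = 23 · 43
43 is prime.
So 6923 = 7 · 23 · 43; the largest prime factor is 43.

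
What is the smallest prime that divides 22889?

22889 is odd.
Digit sum 29, not divisible by 3.
Ends in 9: not divisible by 5.
7: 22889 = 7·3269 + 6
11: 22889 = 11·2080 + 9
13: 22889 = 13·1760 + 9
17: 22889 = 17·1346 + 7
19: 22889 = 19·1204 + 13
23: 22889 = 23·995 + 4
29: 22889 = 29·789 + 8
31: 22889 = 31·738 + 11
37: 22889 = 37·618 + 23
41: 22889 = 41·558 + 11
43: 22889 = 43·532 + 13
47: 22889 = 47·487

47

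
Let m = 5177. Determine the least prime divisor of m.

5177 is odd.
Digit sum 20, not divisible by 3.
Ends in 7: not divisible by 5.
7: 5177 = 7·739 + 4
11: 5177 = 11·470 + 7
13: 5177 = 13·398 + 3
17: 5177 = 17·304 + 9
19: 5177 = 19·272 + 9
23: 5177 = 23·225 + 2
29: 5177 = 29·178 + 15
31: 5177 = 31·167

31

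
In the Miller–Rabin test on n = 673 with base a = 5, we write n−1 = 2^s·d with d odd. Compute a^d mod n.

673 − 1 = 672 = 2^5 · 21, so d = 21.
5^1 ≡ 5 (mod 673)
5^2 ≡ 5^2 = 25 ≡ 25 (mod 673)
5^4 ≡ 25^2 = 625 ≡ 625 (mod 673)
5^8 ≡ 625^2 = 390625 ≡ 285 (mod 673)
5^16 ≡ 285^2 = 81225 ≡ 465 (mod 673)
21 = 16 + 4 + 1 in binary powers of 2.
So 5^21 ≡ 465 · 625 · 5 ≡ 118 (mod 673).
Squaring chain: 118 → 464 → 609 → 58 → 672; reaches −1, so base 5 does not prove 673 composite.

118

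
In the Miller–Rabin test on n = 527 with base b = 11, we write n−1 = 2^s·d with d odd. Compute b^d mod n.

105

527 − 1 = 526 = 2^1 · 263, so d = 263.
11^1 ≡ 11 (mod 527)
11^2 ≡ 11^2 = 121 ≡ 121 (mod 527)
11^4 ≡ 121^2 = 14641 ≡ 412 (mod 527)
11^8 ≡ 412^2 = 169744 ≡ 50 (mod 527)
11^16 ≡ 50^2 = 2500 ≡ 392 (mod 527)
11^32 ≡ 392^2 = 153664 ≡ 307 (mod 527)
11^64 ≡ 307^2 = 94249 ≡ 443 (mod 527)
11^128 ≡ 443^2 = 196249 ≡ 205 (mod 527)
11^256 ≡ 205^2 = 42025 ≡ 392 (mod 527)
263 = 256 + 4 + 2 + 1 in binary powers of 2.
So 11^263 ≡ 392 · 412 · 121 · 11 ≡ 105 (mod 527).
Squaring chain: 105; never reaches −1, so base 11 is a Miller–Rabin witness that 527 is composite.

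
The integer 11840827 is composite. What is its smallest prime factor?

11840827 is odd.
Digit sum 31, not divisible by 3.
Ends in 7: not divisible by 5.
7: 11840827 = 7·1691546 + 5
11: 11840827 = 11·1076438 + 9
13: 11840827 = 13·910832 + 11
17: 11840827 = 17·696519 + 4
19: 11840827 = 19·623201 + 8
23: 11840827 = 23·514818 + 13
29: 11840827 = 29·408304 + 11
31: 11840827 = 31·381962 + 5
37: 11840827 = 37·320022 + 13
41: 11840827 = 41·288800 + 27
43: 11840827 = 43·275368 + 3
47: 11840827 = 47·251932 + 23
53: 11840827 = 53·223411 + 44
59: 11840827 = 59·200691 + 58
61: 11840827 = 61·194111 + 56
67: 11840827 = 67·176728 + 51
71: 11840827 = 71·166772 + 15
73: 11840827 = 73·162203 + 8
79: 11840827 = 79·149883 + 70
83: 11840827 = 83·142660 + 47
89: 11840827 = 89·133043

89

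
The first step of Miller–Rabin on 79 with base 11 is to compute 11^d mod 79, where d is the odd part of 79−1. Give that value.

1

79 − 1 = 78 = 2^1 · 39, so d = 39.
11^1 ≡ 11 (mod 79)
11^2 ≡ 11^2 = 121 ≡ 42 (mod 79)
11^4 ≡ 42^2 = 1764 ≡ 26 (mod 79)
11^8 ≡ 26^2 = 676 ≡ 44 (mod 79)
11^16 ≡ 44^2 = 1936 ≡ 40 (mod 79)
11^32 ≡ 40^2 = 1600 ≡ 20 (mod 79)
39 = 32 + 4 + 2 + 1 in binary powers of 2.
So 11^39 ≡ 20 · 26 · 42 · 11 ≡ 1 (mod 79).
Since 11^d ≡ 1 (mod 79), base 11 does not prove 79 composite.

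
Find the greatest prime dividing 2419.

2419 = 41 · 59
59 is prime.
So 2419 = 41 · 59; the largest prime factor is 59.

59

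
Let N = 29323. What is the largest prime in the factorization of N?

71

29323 = 7 · 4189
4189 = 59 · 71
71 is prime.
So 29323 = 7 · 59 · 71; the largest prime factor is 71.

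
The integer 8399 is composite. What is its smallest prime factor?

37

8399 is odd.
Digit sum 29, not divisible by 3.
Ends in 9: not divisible by 5.
7: 8399 = 7·1199 + 6
11: 8399 = 11·763 + 6
13: 8399 = 13·646 + 1
17: 8399 = 17·494 + 1
19: 8399 = 19·442 + 1
23: 8399 = 23·365 + 4
29: 8399 = 29·289 + 18
31: 8399 = 31·270 + 29
37: 8399 = 37·227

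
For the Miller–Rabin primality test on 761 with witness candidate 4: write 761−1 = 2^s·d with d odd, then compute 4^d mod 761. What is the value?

761 − 1 = 760 = 2^3 · 95, so d = 95.
4^1 ≡ 4 (mod 761)
4^2 ≡ 4^2 = 16 ≡ 16 (mod 761)
4^4 ≡ 16^2 = 256 ≡ 256 (mod 761)
4^8 ≡ 256^2 = 65536 ≡ 90 (mod 761)
4^16 ≡ 90^2 = 8100 ≡ 490 (mod 761)
4^32 ≡ 490^2 = 240100 ≡ 385 (mod 761)
4^64 ≡ 385^2 = 148225 ≡ 591 (mod 761)
95 = 64 + 16 + 8 + 4 + 2 + 1 in binary powers of 2.
So 4^95 ≡ 591 · 490 · 90 · 256 · 16 · 4 ≡ 760 (mod 761).
Since 4^d ≡ 760 (mod 761), base 4 does not prove 761 composite.

760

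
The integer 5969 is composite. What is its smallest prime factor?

47

5969 is odd.
Digit sum 29, not divisible by 3.
Ends in 9: not divisible by 5.
7: 5969 = 7·852 + 5
11: 5969 = 11·542 + 7
13: 5969 = 13·459 + 2
17: 5969 = 17·351 + 2
19: 5969 = 19·314 + 3
23: 5969 = 23·259 + 12
29: 5969 = 29·205 + 24
31: 5969 = 31·192 + 17
37: 5969 = 37·161 + 12
41: 5969 = 41·145 + 24
43: 5969 = 43·138 + 35
47: 5969 = 47·127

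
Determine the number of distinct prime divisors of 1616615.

1616615 = 5 · 323323
323323 = 7 · 46189
46189 = 11 · 4199
4199 = 13 · 323
323 = 17 · 19
1616615 = 5 · 7 · 11 · 13 · 17 · 19, which has 6 distinct prime factors.

6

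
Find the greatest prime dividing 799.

799 = 17 · 47
47 is prime.
So 799 = 17 · 47; the largest prime factor is 47.

47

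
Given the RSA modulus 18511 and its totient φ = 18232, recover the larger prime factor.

φ(n) = (p−1)(q−1) = n − (p+q) + 1, so p + q = 18511 − 18232 + 1 = 280.
p and q are the roots of t² − 280t + 18511 = 0.
Discriminant: 280² − 4·18511 = 78400 − 74044 = 4356; √4356 = 66.
q = (280 − 66)/2 = 107, p = (280 + 66)/2 = 173.
Check: 107 · 173 = 18511.

173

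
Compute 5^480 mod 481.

5^1 ≡ 5 (mod 481)
5^2 ≡ 5^2 = 25 ≡ 25 (mod 481)
5^4 ≡ 25^2 = 625 ≡ 144 (mod 481)
5^8 ≡ 144^2 = 20736 ≡ 53 (mod 481)
5^16 ≡ 53^2 = 2809 ≡ 404 (mod 481)
5^32 ≡ 404^2 = 163216 ≡ 157 (mod 481)
5^64 ≡ 157^2 = 24649 ≡ 118 (mod 481)
5^128 ≡ 118^2 = 13924 ≡ 456 (mod 481)
5^256 ≡ 456^2 = 207936 ≡ 144 (mod 481)
480 = 256 + 128 + 64 + 32 in binary powers of 2.
So 5^480 ≡ 144 · 456 · 118 · 157 ≡ 417 (mod 481).
Since 417 ≠ 1, base 5 is a Fermat witness: 481 is composite.

417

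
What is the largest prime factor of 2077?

2077 = 31 · 67
67 is prime.
So 2077 = 31 · 67; the largest prime factor is 67.

67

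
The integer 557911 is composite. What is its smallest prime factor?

557911 is odd.
Digit sum 28, not divisible by 3.
Ends in 1: not divisible by 5.
7: 557911 = 7·79701 + 4
11: 557911 = 11·50719 + 2
13: 557911 = 13·42916 + 3
17: 557911 = 17·32818 + 5
19: 557911 = 19·29363 + 14
23: 557911 = 23·24257

23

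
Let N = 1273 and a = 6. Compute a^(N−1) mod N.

558

6^1 ≡ 6 (mod 1273)
6^2 ≡ 6^2 = 36 ≡ 36 (mod 1273)
6^4 ≡ 36^2 = 1296 ≡ 23 (mod 1273)
6^8 ≡ 23^2 = 529 ≡ 529 (mod 1273)
6^16 ≡ 529^2 = 279841 ≡ 1054 (mod 1273)
6^32 ≡ 1054^2 = 1110916 ≡ 860 (mod 1273)
6^64 ≡ 860^2 = 739600 ≡ 1260 (mod 1273)
6^128 ≡ 1260^2 = 1587600 ≡ 169 (mod 1273)
6^256 ≡ 169^2 = 28561 ≡ 555 (mod 1273)
6^512 ≡ 555^2 = 308025 ≡ 1232 (mod 1273)
6^1024 ≡ 1232^2 = 1517824 ≡ 408 (mod 1273)
1272 = 1024 + 128 + 64 + 32 + 16 + 8 in binary powers of 2.
So 6^1272 ≡ 408 · 169 · 1260 · 860 · 1054 · 529 ≡ 558 (mod 1273).
Since 558 ≠ 1, base 6 is a Fermat witness: 1273 is composite.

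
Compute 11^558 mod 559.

532

11^1 ≡ 11 (mod 559)
11^2 ≡ 11^2 = 121 ≡ 121 (mod 559)
11^4 ≡ 121^2 = 14641 ≡ 107 (mod 559)
11^8 ≡ 107^2 = 11449 ≡ 269 (mod 559)
11^16 ≡ 269^2 = 72361 ≡ 250 (mod 559)
11^32 ≡ 250^2 = 62500 ≡ 451 (mod 559)
11^64 ≡ 451^2 = 203401 ≡ 484 (mod 559)
11^128 ≡ 484^2 = 234256 ≡ 35 (mod 559)
11^256 ≡ 35^2 = 1225 ≡ 107 (mod 559)
11^512 ≡ 107^2 = 11449 ≡ 269 (mod 559)
558 = 512 + 32 + 8 + 4 + 2 in binary powers of 2.
So 11^558 ≡ 269 · 451 · 269 · 107 · 121 ≡ 532 (mod 559).
Since 532 ≠ 1, base 11 is a Fermat witness: 559 is composite.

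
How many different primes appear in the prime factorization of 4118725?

4118725 = 5^2 · 164749
164749 = 13 · 12673
12673 = 19 · 667
667 = 23 · 29
4118725 = 5^2 · 13 · 19 · 23 · 29, which has 5 distinct prime factors.

5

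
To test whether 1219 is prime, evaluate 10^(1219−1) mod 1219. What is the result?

10^1 ≡ 10 (mod 1219)
10^2 ≡ 10^2 = 100 ≡ 100 (mod 1219)
10^4 ≡ 100^2 = 10000 ≡ 248 (mod 1219)
10^8 ≡ 248^2 = 61504 ≡ 554 (mod 1219)
10^16 ≡ 554^2 = 306916 ≡ 947 (mod 1219)
10^32 ≡ 947^2 = 896809 ≡ 844 (mod 1219)
10^64 ≡ 844^2 = 712336 ≡ 440 (mod 1219)
10^128 ≡ 440^2 = 193600 ≡ 998 (mod 1219)
10^256 ≡ 998^2 = 996004 ≡ 81 (mod 1219)
10^512 ≡ 81^2 = 6561 ≡ 466 (mod 1219)
10^1024 ≡ 466^2 = 217156 ≡ 174 (mod 1219)
1218 = 1024 + 128 + 64 + 2 in binary powers of 2.
So 10^1218 ≡ 174 · 998 · 440 · 100 ≡ 876 (mod 1219).
Since 876 ≠ 1, base 10 is a Fermat witness: 1219 is composite.

876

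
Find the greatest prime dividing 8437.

59

8437 = 11 · 767
767 = 13 · 59
59 is prime.
So 8437 = 11 · 13 · 59; the largest prime factor is 59.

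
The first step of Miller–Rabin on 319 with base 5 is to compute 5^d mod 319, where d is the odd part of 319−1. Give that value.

319 − 1 = 318 = 2^1 · 159, so d = 159.
5^1 ≡ 5 (mod 319)
5^2 ≡ 5^2 = 25 ≡ 25 (mod 319)
5^4 ≡ 25^2 = 625 ≡ 306 (mod 319)
5^8 ≡ 306^2 = 93636 ≡ 169 (mod 319)
5^16 ≡ 169^2 = 28561 ≡ 170 (mod 319)
5^32 ≡ 170^2 = 28900 ≡ 190 (mod 319)
5^64 ≡ 190^2 = 36100 ≡ 53 (mod 319)
5^128 ≡ 53^2 = 2809 ≡ 257 (mod 319)
159 = 128 + 16 + 8 + 4 + 2 + 1 in binary powers of 2.
So 5^159 ≡ 257 · 170 · 169 · 306 · 25 · 5 ≡ 196 (mod 319).
Squaring chain: 196; never reaches −1, so base 5 is a Miller–Rabin witness that 319 is composite.

196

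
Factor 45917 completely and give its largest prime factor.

73

45917 = 17 · 2701
2701 = 37 · 73
73 is prime.
So 45917 = 17 · 37 · 73; the largest prime factor is 73.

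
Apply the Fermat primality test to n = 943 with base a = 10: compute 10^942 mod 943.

469

10^1 ≡ 10 (mod 943)
10^2 ≡ 10^2 = 100 ≡ 100 (mod 943)
10^4 ≡ 100^2 = 10000 ≡ 570 (mod 943)
10^8 ≡ 570^2 = 324900 ≡ 508 (mod 943)
10^16 ≡ 508^2 = 258064 ≡ 625 (mod 943)
10^32 ≡ 625^2 = 390625 ≡ 223 (mod 943)
10^64 ≡ 223^2 = 49729 ≡ 693 (mod 943)
10^128 ≡ 693^2 = 480249 ≡ 262 (mod 943)
10^256 ≡ 262^2 = 68644 ≡ 748 (mod 943)
10^512 ≡ 748^2 = 559504 ≡ 305 (mod 943)
942 = 512 + 256 + 128 + 32 + 8 + 4 + 2 in binary powers of 2.
So 10^942 ≡ 305 · 748 · 262 · 223 · 508 · 570 · 100 ≡ 469 (mod 943).
Since 469 ≠ 1, base 10 is a Fermat witness: 943 is composite.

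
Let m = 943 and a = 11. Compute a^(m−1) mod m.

11^1 ≡ 11 (mod 943)
11^2 ≡ 11^2 = 121 ≡ 121 (mod 943)
11^4 ≡ 121^2 = 14641 ≡ 496 (mod 943)
11^8 ≡ 496^2 = 246016 ≡ 836 (mod 943)
11^16 ≡ 836^2 = 698896 ≡ 133 (mod 943)
11^32 ≡ 133^2 = 17689 ≡ 715 (mod 943)
11^64 ≡ 715^2 = 511225 ≡ 119 (mod 943)
11^128 ≡ 119^2 = 14161 ≡ 16 (mod 943)
11^256 ≡ 16^2 = 256 ≡ 256 (mod 943)
11^512 ≡ 256^2 = 65536 ≡ 469 (mod 943)
942 = 512 + 256 + 128 + 32 + 8 + 4 + 2 in binary powers of 2.
So 11^942 ≡ 469 · 256 · 16 · 715 · 836 · 496 · 121 ≡ 453 (mod 943).
Since 453 ≠ 1, base 11 is a Fermat witness: 943 is composite.

453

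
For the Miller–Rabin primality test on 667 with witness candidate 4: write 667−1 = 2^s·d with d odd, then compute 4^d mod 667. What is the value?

667 − 1 = 666 = 2^1 · 333, so d = 333.
4^1 ≡ 4 (mod 667)
4^2 ≡ 4^2 = 16 ≡ 16 (mod 667)
4^4 ≡ 16^2 = 256 ≡ 256 (mod 667)
4^8 ≡ 256^2 = 65536 ≡ 170 (mod 667)
4^16 ≡ 170^2 = 28900 ≡ 219 (mod 667)
4^32 ≡ 219^2 = 47961 ≡ 604 (mod 667)
4^64 ≡ 604^2 = 364816 ≡ 634 (mod 667)
4^128 ≡ 634^2 = 401956 ≡ 422 (mod 667)
4^256 ≡ 422^2 = 178084 ≡ 662 (mod 667)
333 = 256 + 64 + 8 + 4 + 1 in binary powers of 2.
So 4^333 ≡ 662 · 634 · 170 · 256 · 4 ≡ 179 (mod 667).
Squaring chain: 179; never reaches −1, so base 4 is a Miller–Rabin witness that 667 is composite.

179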